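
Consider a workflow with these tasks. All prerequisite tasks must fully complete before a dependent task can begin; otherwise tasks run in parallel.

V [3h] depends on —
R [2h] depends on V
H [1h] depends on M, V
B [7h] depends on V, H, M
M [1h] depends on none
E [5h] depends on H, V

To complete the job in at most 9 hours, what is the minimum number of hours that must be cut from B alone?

2

Current finish: 11 hours; target: 9.
B is on every critical path, so each hour cut from B cuts the finish by one (this holds down to a finish of 9).
Need 11 − 9 = 2 hours off B → B becomes 5 hours, finish becomes 9.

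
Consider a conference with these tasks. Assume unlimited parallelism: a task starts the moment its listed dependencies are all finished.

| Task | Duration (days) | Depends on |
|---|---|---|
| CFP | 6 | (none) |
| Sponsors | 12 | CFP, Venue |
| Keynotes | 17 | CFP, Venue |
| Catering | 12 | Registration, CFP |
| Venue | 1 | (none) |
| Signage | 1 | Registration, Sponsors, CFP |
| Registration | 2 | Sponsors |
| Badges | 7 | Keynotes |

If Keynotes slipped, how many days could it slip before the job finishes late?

2

The longest chain is CFP→Sponsors→Registration→Catering = 6+12+2+12 = 32; overall finish 32 days.
Keynotes finishes as early as 23 and must finish by 25.
Slack of Keynotes = 8 − 6 = 2 days.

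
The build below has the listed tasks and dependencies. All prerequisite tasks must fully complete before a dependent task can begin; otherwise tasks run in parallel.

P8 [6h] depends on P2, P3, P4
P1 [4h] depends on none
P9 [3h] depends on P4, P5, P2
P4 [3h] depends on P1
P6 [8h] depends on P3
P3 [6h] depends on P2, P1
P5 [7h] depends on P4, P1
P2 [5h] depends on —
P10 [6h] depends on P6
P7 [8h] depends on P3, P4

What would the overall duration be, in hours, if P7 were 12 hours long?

25

The binding path is P2→P3→P6→P10 = 5+6+8+6 = 25; finish at 25 hours.
P7 is off the critical path — its longest chain is 19 hours, giving 6 of slack.
The critical path is still P2→P3→P6→P10; finish is now 25 hours.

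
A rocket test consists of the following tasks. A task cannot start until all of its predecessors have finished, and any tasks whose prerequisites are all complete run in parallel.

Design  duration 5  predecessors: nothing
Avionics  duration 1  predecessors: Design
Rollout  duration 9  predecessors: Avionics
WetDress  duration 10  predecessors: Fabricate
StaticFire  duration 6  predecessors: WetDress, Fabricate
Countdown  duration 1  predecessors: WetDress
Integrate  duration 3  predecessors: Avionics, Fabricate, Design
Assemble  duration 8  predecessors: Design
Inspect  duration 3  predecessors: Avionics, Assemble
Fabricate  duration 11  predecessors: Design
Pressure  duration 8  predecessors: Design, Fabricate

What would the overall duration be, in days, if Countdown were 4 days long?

The binding path is Design→Fabricate→WetDress→StaticFire = 5+11+10+6 = 32; finish at 32 days.
The longest path through Countdown is only 27 days, so Countdown has float 5.
That remains the longest chain; total 32 days.

32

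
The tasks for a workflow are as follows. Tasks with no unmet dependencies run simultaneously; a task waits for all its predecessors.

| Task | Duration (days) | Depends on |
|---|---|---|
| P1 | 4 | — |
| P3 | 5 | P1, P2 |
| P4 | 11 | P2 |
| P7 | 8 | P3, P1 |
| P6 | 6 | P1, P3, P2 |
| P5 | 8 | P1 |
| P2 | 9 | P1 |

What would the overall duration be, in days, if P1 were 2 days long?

24

Actual critical path: P1→P2→P3→P7 = 4+9+5+8 = 26 ⇒ 26 days.
Since P1 is critical, the -2 change carries straight to that chain (now 24 days).
No other chain overtakes it, so the finish is 24 days.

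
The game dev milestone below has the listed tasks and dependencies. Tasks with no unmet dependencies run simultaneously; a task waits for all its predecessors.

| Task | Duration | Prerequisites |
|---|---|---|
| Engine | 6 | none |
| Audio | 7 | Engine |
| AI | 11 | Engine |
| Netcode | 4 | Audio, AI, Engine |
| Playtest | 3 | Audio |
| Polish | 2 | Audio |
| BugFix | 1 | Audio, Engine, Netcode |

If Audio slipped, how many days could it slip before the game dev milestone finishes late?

Critical path: Engine→AI→Netcode→BugFix = 6+11+4+1 = 22, so the finish is 22 days.
Longest path through Audio: 18 days (earliest finish 13, latest finish 17).
Float = 22 − 18 = 4.

4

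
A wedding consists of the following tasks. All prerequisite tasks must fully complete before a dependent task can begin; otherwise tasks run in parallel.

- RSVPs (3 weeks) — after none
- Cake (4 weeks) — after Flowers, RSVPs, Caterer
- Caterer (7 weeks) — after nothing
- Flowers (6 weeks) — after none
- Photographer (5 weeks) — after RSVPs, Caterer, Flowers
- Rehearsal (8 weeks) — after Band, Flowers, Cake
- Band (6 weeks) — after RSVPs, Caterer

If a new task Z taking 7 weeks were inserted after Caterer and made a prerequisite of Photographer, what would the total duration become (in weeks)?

Originally the plan takes 21 weeks.
With Z inserted, Photographer now waits for max(RSVPs, Caterer, Flowers, Z).
New critical path: Caterer→Band→Rehearsal = 7+6+8 = 21 ⇒ 21 weeks.

21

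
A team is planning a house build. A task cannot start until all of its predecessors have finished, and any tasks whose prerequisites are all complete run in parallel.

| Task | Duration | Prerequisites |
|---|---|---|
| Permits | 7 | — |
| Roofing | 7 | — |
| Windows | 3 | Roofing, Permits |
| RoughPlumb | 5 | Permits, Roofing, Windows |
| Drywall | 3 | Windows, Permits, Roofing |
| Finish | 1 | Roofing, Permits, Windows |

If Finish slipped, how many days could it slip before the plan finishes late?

4

Critical path: Permits→Windows→RoughPlumb = 7+3+5 = 15, so the finish is 15 days.
Longest path through Finish: 11 days (earliest finish 11, latest finish 15).
Slack of Finish = 14 − 10 = 4 days.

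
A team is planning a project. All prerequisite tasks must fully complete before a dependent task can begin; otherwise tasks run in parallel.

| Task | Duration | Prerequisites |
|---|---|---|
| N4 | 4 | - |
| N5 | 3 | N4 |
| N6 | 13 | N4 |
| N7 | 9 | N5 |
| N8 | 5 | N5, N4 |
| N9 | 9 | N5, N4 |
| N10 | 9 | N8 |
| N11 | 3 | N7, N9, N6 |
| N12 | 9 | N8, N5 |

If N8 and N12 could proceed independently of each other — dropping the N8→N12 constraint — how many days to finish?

21

Original critical path: N4→N5→N8→N10 = 4+3+5+9 = 21 ⇒ 21 days.
Without N8→N12, N12's earliest start moves from 12 to 7.
The longest chain is now N4→N5→N8→N10 = 4+3+5+9 = 21, so the plan takes 21 days.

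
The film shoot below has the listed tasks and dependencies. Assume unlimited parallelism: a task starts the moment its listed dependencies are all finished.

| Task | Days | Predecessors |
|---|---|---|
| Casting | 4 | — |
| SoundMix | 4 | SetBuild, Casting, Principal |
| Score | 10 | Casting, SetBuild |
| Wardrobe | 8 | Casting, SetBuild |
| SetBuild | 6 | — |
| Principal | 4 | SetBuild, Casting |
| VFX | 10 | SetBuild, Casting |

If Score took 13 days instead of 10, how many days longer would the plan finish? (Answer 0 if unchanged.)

Baseline: SetBuild→Score = 6+10 = 16 → 16 days.
Score is on the critical path; changing it to 13 makes that path 19 days.
The critical path is still SetBuild→Score; finish is now 19 days.
Change in finish: 19 − 16 = +3 days.

3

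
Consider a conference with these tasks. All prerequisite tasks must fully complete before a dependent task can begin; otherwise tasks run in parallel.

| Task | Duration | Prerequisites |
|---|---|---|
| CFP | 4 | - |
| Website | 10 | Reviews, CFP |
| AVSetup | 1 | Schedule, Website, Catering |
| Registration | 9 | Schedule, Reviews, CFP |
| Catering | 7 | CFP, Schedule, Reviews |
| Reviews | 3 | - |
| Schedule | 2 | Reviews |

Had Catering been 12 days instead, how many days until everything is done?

18

As given, the longest chain is CFP→Website→AVSetup = 4+10+1 = 15, so the finish is 15 days.
Catering has 2 days of float (longest path through it is 13).
The binding chain switches to Reviews→Schedule→Catering→AVSetup = 3+2+12+1 = 18; finish 18 days.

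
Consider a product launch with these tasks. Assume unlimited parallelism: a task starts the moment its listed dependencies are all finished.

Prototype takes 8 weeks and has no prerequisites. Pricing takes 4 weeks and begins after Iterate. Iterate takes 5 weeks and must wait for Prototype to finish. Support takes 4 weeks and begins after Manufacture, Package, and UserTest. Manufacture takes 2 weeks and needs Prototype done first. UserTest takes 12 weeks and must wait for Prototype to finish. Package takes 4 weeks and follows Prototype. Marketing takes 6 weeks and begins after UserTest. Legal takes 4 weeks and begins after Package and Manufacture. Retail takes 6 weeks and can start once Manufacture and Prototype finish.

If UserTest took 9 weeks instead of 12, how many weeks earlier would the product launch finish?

Actual critical path: Prototype→UserTest→Marketing = 8+12+6 = 26 ⇒ 26 weeks.
UserTest lies on that path, so at 9 weeks the path becomes 23 weeks.
The critical path is still Prototype→UserTest→Marketing; finish is now 23 weeks.
Change in finish: 23 − 26 = -3 weeks.

3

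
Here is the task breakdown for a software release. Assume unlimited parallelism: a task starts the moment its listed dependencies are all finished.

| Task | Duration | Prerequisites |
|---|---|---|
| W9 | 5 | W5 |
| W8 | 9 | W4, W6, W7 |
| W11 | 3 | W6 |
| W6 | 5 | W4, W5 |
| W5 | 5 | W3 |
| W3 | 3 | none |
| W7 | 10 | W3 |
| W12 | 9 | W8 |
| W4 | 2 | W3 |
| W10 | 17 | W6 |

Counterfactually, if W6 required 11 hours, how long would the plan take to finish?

As given, the longest chain is W3→W5→W6→W8→W12 = 3+5+5+9+9 = 31, so the finish is 31 hours.
W6 is on the critical path; changing it to 11 makes that path 37 hours.
The critical path is still W3→W5→W6→W8→W12; finish is now 37 hours.

37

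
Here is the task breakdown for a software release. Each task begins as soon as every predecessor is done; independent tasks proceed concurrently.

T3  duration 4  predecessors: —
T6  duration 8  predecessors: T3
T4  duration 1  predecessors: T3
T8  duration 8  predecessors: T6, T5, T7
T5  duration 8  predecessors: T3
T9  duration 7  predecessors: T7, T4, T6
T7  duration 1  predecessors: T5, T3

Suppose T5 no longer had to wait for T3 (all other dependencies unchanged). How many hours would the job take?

With the dependency in place, T3→T5→T7→T8 = 4+8+1+8 = 21 sets the finish at 21 hours.
Without T3→T5, T5's earliest start moves from 4 to 0.
New critical path: T3→T6→T8 = 4+8+8 = 20 ⇒ 20 hours.

20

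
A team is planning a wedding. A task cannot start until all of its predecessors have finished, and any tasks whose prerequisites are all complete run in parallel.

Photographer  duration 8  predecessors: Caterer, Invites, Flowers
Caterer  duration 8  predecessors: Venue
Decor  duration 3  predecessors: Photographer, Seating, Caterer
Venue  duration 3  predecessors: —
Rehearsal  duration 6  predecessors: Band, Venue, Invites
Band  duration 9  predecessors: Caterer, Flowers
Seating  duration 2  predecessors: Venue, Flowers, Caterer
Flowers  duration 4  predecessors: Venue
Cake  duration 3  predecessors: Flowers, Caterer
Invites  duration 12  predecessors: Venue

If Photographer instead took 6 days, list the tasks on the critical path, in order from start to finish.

Venue, Caterer, Band, Rehearsal

Baseline: Venue→Invites→Photographer→Decor = 3+12+8+3 = 26 → 26 days.
Since Photographer is critical, the -2 change carries straight to that chain (now 24 days).
New critical path: Venue→Caterer→Band→Rehearsal = 3+8+9+6 = 26 ⇒ 26 days.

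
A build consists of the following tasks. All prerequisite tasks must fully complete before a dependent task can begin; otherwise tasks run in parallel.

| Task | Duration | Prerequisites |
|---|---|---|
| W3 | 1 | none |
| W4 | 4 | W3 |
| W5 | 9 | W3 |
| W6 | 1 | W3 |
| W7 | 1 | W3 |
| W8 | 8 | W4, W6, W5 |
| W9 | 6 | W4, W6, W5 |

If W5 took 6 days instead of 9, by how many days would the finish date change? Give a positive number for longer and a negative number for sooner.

Actual critical path: W3→W5→W8 = 1+9+8 = 18 ⇒ 18 days.
Since W5 is critical, the -3 change carries straight to that chain (now 15 days).
That remains the longest chain; total 15 days.
Change in finish: 15 − 18 = -3 days.

-3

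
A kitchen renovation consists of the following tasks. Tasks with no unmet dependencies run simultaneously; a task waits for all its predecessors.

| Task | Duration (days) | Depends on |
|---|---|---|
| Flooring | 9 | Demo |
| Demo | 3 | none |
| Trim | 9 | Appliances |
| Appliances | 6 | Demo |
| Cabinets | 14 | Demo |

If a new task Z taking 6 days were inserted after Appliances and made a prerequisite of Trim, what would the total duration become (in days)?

24

Originally the project takes 18 days.
With Z inserted, Trim now waits for max(Appliances, Z).
New critical path: Demo→Appliances→Z→Trim = 3+6+6+9 = 24 ⇒ 24 days.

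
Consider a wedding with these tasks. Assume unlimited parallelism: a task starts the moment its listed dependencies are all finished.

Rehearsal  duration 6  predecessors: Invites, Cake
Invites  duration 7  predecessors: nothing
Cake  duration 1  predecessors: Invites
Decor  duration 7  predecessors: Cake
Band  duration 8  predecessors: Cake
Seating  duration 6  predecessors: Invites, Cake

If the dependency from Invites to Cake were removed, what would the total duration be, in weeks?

13

Before: longest chain Invites→Cake→Band = 7+1+8 = 16, finish 16.
Without Invites→Cake, Cake's earliest start moves from 7 to 0.
After: Invites→Seating = 7+6 = 13 → 13 weeks.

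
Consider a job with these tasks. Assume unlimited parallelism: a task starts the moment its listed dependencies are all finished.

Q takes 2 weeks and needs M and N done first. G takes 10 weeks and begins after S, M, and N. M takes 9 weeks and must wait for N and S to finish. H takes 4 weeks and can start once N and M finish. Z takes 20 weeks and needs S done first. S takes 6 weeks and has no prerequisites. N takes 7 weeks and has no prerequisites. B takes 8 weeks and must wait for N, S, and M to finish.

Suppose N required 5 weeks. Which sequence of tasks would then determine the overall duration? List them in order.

Critical path before the change: N→M→G = 7+9+10 = 26 giving 26 weeks.
Since N is critical, the -2 change carries straight to that chain (now 24 weeks).
Now S→Z = 6+20 = 26 is longest, so the finish becomes 26 weeks.

S, Z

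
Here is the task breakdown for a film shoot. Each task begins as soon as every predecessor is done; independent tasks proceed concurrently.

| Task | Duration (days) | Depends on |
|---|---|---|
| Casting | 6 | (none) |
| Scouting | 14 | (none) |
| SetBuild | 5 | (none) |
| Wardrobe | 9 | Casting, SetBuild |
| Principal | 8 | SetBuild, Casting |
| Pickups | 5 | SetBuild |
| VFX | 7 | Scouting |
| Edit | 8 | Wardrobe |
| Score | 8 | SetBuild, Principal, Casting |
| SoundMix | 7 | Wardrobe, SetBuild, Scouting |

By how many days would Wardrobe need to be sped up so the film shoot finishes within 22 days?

Current finish: 23 days; target: 22.
Wardrobe is on every critical path, so each day cut from Wardrobe cuts the finish by one (this holds down to a finish of 22).
Need 23 − 22 = 1 day off Wardrobe → Wardrobe becomes 8 days, finish becomes 22.

1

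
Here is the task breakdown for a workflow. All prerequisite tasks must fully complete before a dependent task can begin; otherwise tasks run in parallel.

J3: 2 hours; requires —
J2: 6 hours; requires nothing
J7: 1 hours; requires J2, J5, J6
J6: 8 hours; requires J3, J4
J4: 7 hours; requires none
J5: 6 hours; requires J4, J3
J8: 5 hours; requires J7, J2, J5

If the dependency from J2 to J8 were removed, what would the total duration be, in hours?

21

Original critical path: J4→J6→J7→J8 = 7+8+1+5 = 21 ⇒ 21 hours.
Dropping J2→J8 doesn't change J8's earliest start (16); another predecessor still binds.
The longest chain is now J4→J6→J7→J8 = 7+8+1+5 = 21, so the job takes 21 hours.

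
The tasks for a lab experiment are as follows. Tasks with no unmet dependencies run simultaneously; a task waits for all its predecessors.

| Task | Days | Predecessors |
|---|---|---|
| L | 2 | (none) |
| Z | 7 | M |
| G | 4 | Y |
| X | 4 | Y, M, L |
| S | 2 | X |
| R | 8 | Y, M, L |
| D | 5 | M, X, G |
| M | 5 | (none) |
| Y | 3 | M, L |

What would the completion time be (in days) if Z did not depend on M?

Before: longest chain M→Y→X→D = 5+3+4+5 = 17, finish 17.
Without M→Z, Z's earliest start moves from 5 to 0.
After: M→Y→X→D = 5+3+4+5 = 17 → 17 days.

17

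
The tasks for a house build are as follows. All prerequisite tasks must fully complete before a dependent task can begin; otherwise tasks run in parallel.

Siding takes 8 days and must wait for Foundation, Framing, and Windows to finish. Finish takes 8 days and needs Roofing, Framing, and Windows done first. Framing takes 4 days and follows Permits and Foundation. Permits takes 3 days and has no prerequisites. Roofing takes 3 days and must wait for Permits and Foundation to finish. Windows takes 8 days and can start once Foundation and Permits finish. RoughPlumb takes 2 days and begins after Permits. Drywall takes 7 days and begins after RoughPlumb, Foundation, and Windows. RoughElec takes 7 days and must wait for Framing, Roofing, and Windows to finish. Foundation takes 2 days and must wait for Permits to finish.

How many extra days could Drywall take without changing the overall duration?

Permits→Foundation→Windows→Siding = 3+2+8+8 = 21 sets the makespan at 21 days.
Drywall finishes as early as 20 and must finish by 21.
So Drywall can slip 21 − 20 = 1 day.

1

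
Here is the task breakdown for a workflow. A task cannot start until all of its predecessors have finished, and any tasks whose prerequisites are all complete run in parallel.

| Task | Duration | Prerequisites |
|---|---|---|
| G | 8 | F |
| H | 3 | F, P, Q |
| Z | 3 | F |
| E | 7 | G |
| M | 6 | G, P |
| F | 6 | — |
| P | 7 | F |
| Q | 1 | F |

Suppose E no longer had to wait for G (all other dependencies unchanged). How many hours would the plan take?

With the dependency in place, F→G→E = 6+8+7 = 21 sets the finish at 21 hours.
Without G→E, E's earliest start moves from 14 to 0.
The longest chain is now F→G→M = 6+8+6 = 20, so the plan takes 20 hours.

20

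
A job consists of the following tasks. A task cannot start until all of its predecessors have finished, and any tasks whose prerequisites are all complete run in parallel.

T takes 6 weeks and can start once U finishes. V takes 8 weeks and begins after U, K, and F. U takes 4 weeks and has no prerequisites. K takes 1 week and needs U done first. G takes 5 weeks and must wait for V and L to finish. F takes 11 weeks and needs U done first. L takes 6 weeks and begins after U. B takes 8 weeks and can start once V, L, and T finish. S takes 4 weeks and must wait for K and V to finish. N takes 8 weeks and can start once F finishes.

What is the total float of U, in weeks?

Critical path: U→F→V→B = 4+11+8+8 = 31, so the finish is 31 weeks.
The longest chain containing U totals 31 weeks.
Slack of U = 0 − 0 = 0 weeks.

0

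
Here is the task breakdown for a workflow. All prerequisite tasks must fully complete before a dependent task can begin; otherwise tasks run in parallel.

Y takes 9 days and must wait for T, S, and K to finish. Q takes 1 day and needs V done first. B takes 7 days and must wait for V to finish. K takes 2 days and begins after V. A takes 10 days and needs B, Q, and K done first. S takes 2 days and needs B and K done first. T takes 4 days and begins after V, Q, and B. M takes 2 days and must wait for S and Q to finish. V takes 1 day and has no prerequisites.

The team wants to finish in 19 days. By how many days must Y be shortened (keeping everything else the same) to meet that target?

2

Current finish: 21 days; target: 19.
Y is on every critical path, so each day cut from Y cuts the finish by one (this holds down to a finish of 18).
Need 21 − 19 = 2 days off Y → Y becomes 7 days, finish becomes 19.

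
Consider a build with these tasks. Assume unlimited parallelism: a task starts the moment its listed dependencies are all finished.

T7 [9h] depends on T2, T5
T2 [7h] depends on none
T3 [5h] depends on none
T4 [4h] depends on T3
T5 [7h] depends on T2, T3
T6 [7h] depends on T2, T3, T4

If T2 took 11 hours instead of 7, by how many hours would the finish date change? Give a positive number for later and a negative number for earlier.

Actual critical path: T2→T5→T7 = 7+7+9 = 23 ⇒ 23 hours.
T2 is on the critical path; changing it to 11 makes that path 27 hours.
That remains the longest chain; total 27 hours.
Change in finish: 27 − 23 = +4 hours.

4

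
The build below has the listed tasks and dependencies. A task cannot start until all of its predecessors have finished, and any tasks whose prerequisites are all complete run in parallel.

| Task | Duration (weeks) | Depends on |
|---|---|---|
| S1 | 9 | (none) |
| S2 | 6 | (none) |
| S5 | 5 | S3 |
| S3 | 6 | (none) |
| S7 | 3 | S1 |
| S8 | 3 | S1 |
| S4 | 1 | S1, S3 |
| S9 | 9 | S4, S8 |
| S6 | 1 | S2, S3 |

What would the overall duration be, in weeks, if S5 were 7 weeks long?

21

As given, the longest chain is S1→S8→S9 = 9+3+9 = 21, so the finish is 21 weeks.
S5 is off the critical path — its longest chain is 11 weeks, giving 10 of slack.
No other chain overtakes it, so the finish is 21 weeks.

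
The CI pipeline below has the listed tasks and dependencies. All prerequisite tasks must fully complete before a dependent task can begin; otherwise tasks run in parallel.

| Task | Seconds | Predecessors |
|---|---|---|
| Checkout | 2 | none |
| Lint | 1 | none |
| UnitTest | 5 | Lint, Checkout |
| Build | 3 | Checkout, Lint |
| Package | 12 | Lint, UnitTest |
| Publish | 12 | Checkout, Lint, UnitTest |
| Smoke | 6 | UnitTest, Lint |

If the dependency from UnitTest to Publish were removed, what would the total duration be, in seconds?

Original critical path: Checkout→UnitTest→Package = 2+5+12 = 19 ⇒ 19 seconds.
Without UnitTest→Publish, Publish's earliest start moves from 7 to 2.
New critical path: Checkout→UnitTest→Package = 2+5+12 = 19 ⇒ 19 seconds.

19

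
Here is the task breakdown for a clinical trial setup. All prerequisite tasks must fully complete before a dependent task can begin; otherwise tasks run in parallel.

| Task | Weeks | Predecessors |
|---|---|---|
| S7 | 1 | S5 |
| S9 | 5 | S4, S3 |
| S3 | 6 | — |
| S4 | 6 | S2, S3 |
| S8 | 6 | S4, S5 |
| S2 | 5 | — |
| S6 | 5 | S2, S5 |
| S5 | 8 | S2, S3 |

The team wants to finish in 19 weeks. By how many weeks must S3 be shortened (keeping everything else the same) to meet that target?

1

Current finish: 20 weeks; target: 19.
S3 is on every critical path, so each week cut from S3 cuts the finish by one (this holds down to a finish of 19).
Need 20 − 19 = 1 week off S3 → S3 becomes 5 weeks, finish becomes 19.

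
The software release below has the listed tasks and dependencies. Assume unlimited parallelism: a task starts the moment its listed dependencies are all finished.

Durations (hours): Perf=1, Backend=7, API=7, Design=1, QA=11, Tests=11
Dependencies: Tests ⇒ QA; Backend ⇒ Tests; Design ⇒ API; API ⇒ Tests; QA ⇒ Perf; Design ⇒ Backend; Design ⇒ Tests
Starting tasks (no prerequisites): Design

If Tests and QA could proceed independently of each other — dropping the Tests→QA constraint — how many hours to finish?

19

Original critical path: Design→Backend→Tests→QA→Perf = 1+7+11+11+1 = 31 ⇒ 31 hours.
Without Tests→QA, QA's earliest start moves from 19 to 0.
The longest chain is now Design→Backend→Tests = 1+7+11 = 19, so the job takes 19 hours.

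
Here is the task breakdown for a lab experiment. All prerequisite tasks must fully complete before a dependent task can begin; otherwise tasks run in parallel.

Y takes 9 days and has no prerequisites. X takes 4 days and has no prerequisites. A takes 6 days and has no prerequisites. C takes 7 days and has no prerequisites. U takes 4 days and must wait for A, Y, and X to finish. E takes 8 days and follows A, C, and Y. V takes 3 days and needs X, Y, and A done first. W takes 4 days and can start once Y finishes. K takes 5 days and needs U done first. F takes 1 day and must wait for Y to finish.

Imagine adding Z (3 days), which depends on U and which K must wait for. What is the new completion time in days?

21

Originally the project takes 18 days.
With Z inserted, K now waits for max(U, Z).
New critical path: Y→U→Z→K = 9+4+3+5 = 21 ⇒ 21 days.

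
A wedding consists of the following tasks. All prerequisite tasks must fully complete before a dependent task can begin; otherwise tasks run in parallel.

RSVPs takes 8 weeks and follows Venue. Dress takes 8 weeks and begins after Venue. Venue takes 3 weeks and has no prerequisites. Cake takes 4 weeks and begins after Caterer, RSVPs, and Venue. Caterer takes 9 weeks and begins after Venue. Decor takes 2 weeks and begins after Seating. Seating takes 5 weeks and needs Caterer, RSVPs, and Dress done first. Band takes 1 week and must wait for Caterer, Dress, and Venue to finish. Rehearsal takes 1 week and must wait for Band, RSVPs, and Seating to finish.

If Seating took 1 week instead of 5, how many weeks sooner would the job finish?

3

Actual critical path: Venue→Caterer→Seating→Decor = 3+9+5+2 = 19 ⇒ 19 weeks.
Since Seating is critical, the -4 change carries straight to that chain (now 15 weeks).
New critical path: Venue→Caterer→Cake = 3+9+4 = 16 ⇒ 16 weeks.
Change in finish: 16 − 19 = -3 weeks.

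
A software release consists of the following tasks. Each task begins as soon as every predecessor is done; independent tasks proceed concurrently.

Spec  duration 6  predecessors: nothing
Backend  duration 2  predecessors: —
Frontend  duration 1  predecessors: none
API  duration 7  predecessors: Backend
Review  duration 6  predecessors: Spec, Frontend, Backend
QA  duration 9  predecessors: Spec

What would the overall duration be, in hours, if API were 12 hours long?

Actual critical path: Spec→QA = 6+9 = 15 ⇒ 15 hours.
API has 6 hours of float (longest path through it is 9).
No other chain overtakes it, so the finish is 15 hours.

15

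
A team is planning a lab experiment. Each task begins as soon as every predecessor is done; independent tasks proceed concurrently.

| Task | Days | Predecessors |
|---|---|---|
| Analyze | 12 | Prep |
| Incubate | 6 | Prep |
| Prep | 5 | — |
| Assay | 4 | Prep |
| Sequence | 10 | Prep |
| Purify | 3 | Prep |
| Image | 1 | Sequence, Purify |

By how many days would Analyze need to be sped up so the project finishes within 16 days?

Current finish: 17 days; target: 16.
Analyze is on every critical path, so each day cut from Analyze cuts the finish by one (this holds down to a finish of 16).
Need 17 − 16 = 1 day off Analyze → Analyze becomes 11 days, finish becomes 16.

1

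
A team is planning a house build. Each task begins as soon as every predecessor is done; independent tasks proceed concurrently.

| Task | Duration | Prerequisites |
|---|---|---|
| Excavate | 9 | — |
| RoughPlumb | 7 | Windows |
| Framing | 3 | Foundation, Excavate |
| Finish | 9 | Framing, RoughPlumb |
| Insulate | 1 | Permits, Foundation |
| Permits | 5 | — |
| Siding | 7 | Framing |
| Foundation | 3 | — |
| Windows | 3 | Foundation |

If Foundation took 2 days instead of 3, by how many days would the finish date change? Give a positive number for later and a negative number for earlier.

Baseline: Foundation→Windows→RoughPlumb→Finish = 3+3+7+9 = 22 → 22 days.
Foundation is on the critical path; changing it to 2 makes that path 21 days.
Now Excavate→Framing→Finish = 9+3+9 = 21 is longest, so the finish becomes 21 days.
Change in finish: 21 − 22 = -1 days.

-1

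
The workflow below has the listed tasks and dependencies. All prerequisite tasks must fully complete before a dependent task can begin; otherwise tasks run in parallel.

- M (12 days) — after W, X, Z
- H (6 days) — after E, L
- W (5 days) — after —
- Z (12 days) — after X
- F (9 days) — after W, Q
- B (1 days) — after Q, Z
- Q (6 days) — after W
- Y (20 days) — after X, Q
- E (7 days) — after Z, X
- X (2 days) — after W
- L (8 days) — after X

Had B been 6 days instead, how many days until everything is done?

32

Actual critical path: W→X→Z→E→H = 5+2+12+7+6 = 32 ⇒ 32 days.
The longest path through B is only 20 days, so B has float 12.
No other chain overtakes it, so the finish is 32 days.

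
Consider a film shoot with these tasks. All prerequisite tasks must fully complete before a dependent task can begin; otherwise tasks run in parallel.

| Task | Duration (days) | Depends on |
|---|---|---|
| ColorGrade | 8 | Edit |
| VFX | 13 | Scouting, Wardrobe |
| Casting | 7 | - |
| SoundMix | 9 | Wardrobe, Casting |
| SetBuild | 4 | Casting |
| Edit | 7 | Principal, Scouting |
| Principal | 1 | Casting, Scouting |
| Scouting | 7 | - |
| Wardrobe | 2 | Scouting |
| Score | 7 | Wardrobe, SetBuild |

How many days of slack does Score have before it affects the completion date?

5

Casting→Principal→Edit→ColorGrade = 7+1+7+8 = 23 sets the makespan at 23 days.
Score finishes as early as 18 and must finish by 23.
Slack of Score = 16 − 11 = 5 days.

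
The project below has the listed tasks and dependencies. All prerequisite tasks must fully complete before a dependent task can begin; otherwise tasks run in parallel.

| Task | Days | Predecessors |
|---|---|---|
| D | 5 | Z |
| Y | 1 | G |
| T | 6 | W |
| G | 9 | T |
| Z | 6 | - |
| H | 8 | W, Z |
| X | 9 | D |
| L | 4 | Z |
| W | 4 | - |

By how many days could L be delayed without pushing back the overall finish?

Critical path: W→T→G→Y = 4+6+9+1 = 20, so the finish is 20 days.
The longest chain containing L totals 10 days.
So L can slip 20 − 10 = 10 days.

10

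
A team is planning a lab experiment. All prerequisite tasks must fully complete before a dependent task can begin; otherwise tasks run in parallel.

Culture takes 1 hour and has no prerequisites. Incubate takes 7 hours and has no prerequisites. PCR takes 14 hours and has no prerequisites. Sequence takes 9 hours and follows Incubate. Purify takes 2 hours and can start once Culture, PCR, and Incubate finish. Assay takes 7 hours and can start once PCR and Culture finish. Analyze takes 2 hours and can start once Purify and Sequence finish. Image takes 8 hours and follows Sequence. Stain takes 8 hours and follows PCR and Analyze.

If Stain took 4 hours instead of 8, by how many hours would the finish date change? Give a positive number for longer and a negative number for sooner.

The binding path is Incubate→Sequence→Analyze→Stain = 7+9+2+8 = 26; finish at 26 hours.
Stain is on the critical path; changing it to 4 makes that path 22 hours.
The binding chain switches to Incubate→Sequence→Image = 7+9+8 = 24; finish 24 hours.
Change in finish: 24 − 26 = -2 hours.

-2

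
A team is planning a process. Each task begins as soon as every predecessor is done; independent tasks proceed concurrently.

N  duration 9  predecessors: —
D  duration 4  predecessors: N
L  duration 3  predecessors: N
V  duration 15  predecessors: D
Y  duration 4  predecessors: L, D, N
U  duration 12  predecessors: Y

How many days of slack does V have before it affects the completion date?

1

Critical path: N→D→Y→U = 9+4+4+12 = 29, so the finish is 29 days.
The longest chain containing V totals 28 days.
Slack of V = 14 − 13 = 1 day.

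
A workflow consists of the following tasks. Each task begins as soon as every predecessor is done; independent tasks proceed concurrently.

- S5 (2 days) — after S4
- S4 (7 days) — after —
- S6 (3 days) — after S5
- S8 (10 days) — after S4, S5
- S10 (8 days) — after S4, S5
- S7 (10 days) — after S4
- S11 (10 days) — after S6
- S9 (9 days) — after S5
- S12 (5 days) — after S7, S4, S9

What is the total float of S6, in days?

1

The longest chain is S4→S5→S9→S12 = 7+2+9+5 = 23; overall finish 23 days.
The longest chain containing S6 totals 22 days.
Float = 23 − 22 = 1.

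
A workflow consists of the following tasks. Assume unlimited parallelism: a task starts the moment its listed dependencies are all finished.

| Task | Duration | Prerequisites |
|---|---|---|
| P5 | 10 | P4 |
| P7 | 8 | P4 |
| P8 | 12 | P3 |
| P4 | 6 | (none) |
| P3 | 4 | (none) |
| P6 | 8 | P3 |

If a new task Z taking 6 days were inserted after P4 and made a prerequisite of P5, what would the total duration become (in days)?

22

Originally the project takes 16 days.
With Z inserted, P5 now waits for max(P4, Z).
New critical path: P4→Z→P5 = 6+6+10 = 22 ⇒ 22 days.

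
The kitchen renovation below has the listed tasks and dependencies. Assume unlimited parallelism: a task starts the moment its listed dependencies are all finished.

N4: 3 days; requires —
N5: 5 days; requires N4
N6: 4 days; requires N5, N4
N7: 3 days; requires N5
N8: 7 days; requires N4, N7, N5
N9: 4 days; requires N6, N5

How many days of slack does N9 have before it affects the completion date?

Critical path: N4→N5→N7→N8 = 3+5+3+7 = 18, so the finish is 18 days.
Longest path through N9: 16 days (earliest finish 16, latest finish 18).
Slack of N9 = 14 − 12 = 2 days.

2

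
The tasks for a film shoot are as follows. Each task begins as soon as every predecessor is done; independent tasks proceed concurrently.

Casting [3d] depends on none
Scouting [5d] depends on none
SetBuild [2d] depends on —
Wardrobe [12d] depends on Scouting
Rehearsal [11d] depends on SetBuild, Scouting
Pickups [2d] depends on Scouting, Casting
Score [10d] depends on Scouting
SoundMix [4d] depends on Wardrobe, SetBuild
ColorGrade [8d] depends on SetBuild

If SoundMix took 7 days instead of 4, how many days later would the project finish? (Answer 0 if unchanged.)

As given, the longest chain is Scouting→Wardrobe→SoundMix = 5+12+4 = 21, so the finish is 21 days.
SoundMix is on the critical path; changing it to 7 makes that path 24 days.
The critical path is still Scouting→Wardrobe→SoundMix; finish is now 24 days.
Change in finish: 24 − 21 = +3 days.

3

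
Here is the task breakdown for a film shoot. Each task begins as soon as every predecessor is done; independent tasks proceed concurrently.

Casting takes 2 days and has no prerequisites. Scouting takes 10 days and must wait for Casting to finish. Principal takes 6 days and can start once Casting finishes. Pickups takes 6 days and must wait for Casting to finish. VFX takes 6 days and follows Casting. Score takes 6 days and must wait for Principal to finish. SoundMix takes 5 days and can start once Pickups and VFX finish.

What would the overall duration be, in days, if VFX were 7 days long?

14

Baseline: Casting→Principal→Score = 2+6+6 = 14 → 14 days.
VFX has 1 day of float (longest path through it is 13).
No other chain overtakes it, so the finish is 14 days.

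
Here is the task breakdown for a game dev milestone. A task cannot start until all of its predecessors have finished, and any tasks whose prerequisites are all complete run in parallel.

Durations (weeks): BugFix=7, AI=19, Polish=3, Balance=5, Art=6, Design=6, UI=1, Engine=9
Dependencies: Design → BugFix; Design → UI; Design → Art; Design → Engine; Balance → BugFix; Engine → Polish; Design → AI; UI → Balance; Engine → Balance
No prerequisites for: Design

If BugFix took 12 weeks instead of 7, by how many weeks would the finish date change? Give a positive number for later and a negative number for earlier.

Actual critical path: Design→Engine→Balance→BugFix = 6+9+5+7 = 27 ⇒ 27 weeks.
BugFix lies on that path, so at 12 weeks the path becomes 32 weeks.
No other chain overtakes it, so the finish is 32 weeks.
Change in finish: 32 − 27 = +5 weeks.

5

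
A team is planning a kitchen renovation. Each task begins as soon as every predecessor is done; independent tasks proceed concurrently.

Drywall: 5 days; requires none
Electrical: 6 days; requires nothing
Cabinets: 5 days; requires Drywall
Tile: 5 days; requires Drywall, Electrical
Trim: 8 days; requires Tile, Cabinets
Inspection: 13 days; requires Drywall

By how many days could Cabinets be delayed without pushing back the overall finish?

The longest chain is Electrical→Tile→Trim = 6+5+8 = 19; overall finish 19 days.
The longest chain containing Cabinets totals 18 days.
So Cabinets can slip 11 − 10 = 1 day.

1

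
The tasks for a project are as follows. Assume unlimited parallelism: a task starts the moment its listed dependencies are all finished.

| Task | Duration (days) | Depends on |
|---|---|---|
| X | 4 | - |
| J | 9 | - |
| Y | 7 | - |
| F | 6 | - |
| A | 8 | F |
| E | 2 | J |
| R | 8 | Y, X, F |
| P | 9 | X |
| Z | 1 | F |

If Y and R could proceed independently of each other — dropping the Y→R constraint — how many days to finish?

14

With the dependency in place, Y→R = 7+8 = 15 sets the finish at 15 days.
Without Y→R, R's earliest start moves from 7 to 6.
New critical path: F→A = 6+8 = 14 ⇒ 14 days.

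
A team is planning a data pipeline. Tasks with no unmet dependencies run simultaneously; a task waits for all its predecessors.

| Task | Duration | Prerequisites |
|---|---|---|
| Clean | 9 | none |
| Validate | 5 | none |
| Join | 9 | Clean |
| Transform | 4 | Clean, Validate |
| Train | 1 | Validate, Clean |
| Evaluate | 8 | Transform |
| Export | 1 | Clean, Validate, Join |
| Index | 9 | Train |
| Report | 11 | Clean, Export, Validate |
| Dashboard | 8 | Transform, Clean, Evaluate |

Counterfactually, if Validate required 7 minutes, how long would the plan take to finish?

30

As given, the longest chain is Clean→Join→Export→Report = 9+9+1+11 = 30, so the finish is 30 minutes.
Validate is off the critical path — its longest chain is 25 minutes, giving 5 of slack.
The critical path is still Clean→Join→Export→Report; finish is now 30 minutes.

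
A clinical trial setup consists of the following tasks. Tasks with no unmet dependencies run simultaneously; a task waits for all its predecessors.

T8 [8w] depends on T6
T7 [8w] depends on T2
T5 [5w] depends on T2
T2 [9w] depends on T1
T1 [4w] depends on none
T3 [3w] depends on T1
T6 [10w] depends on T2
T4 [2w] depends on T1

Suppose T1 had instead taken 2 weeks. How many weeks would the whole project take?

29

Critical path before the change: T1→T2→T6→T8 = 4+9+10+8 = 31 giving 31 weeks.
Since T1 is critical, the -2 change carries straight to that chain (now 29 weeks).
That remains the longest chain; total 29 weeks.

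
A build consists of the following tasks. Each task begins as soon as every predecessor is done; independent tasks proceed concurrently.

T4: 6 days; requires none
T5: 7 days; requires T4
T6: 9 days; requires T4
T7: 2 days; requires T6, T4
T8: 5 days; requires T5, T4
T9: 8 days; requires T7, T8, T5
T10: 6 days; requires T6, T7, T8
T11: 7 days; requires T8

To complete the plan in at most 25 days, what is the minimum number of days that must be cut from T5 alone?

1

Current finish: 26 days; target: 25.
T5 is on every critical path, so each day cut from T5 cuts the finish by one (this holds down to a finish of 25).
Need 26 − 25 = 1 day off T5 → T5 becomes 6 days, finish becomes 25.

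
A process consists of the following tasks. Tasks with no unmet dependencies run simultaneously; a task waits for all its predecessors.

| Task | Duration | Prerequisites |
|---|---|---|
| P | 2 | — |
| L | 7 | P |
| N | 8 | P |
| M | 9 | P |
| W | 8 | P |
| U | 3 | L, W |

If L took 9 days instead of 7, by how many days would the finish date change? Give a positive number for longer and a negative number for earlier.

1

Critical path before the change: P→W→U = 2+8+3 = 13 giving 13 days.
The longest path through L is only 12 days, so L has float 1.
The binding chain switches to P→L→U = 2+9+3 = 14; finish 14 days.
Change in finish: 14 − 13 = +1 days.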